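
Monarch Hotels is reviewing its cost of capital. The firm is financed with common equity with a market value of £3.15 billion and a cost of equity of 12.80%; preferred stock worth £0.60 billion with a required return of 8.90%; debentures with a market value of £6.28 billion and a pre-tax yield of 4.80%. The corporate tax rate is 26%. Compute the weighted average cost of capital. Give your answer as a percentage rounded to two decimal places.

Total capital V = 3.15 + 0.6 + 6.28 = 10.03.
Equity: weight = 3.15/10.03 = 0.3141; cost = 12.8%.
Preferred: weight = 0.6/10.03 = 0.0598; cost = 8.9%.
Debentures: weight = 6.28/10.03 = 0.6261; after-tax cost = 4.8% × (1 − 26%) = 3.5520%.
WACC = 0.3141 × 12.8000% + 0.0598 × 8.9000% + 0.6261 × 3.5520% = 6.7763%.

6.78%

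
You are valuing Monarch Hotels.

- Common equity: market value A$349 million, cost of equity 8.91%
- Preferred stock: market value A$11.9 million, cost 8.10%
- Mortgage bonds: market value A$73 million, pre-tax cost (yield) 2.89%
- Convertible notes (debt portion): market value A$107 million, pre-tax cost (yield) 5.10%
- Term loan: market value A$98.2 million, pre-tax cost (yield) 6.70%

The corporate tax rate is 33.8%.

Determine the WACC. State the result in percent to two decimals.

6.48%

Total capital V = 349 + 11.9 + 73 + 107 + 98.2 = 639.1.
Equity: weight = 349/639.1 = 0.5461; cost = 8.91%.
Preferred: weight = 11.9/639.1 = 0.0186; cost = 8.1%.
Mortgage bonds: weight = 73/639.1 = 0.1142; after-tax cost = 2.89% × (1 − 33.8%) = 1.9132%.
Convertible notes (debt portion): weight = 107/639.1 = 0.1674; after-tax cost = 5.1% × (1 − 33.8%) = 3.3762%.
Term loan: weight = 98.2/639.1 = 0.1537; after-tax cost = 6.7% × (1 − 33.8%) = 4.4354%.
WACC = 0.5461 × 8.9100% + 0.0186 × 8.1000% + 0.1142 × 1.9132% + 0.1674 × 3.3762% + 0.1537 × 4.4354% = 6.4817%.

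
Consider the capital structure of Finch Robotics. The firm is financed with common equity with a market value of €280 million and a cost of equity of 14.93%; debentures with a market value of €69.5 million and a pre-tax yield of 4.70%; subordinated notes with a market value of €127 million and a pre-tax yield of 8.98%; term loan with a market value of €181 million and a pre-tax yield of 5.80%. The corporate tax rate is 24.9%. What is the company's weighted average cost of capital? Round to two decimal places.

9.23%

Total capital V = 280 + 69.5 + 127 + 181 = 657.5.
Equity: weight = 280/657.5 = 0.4259; cost = 14.93%.
Debentures: weight = 69.5/657.5 = 0.1057; after-tax cost = 4.7% × (1 − 24.9%) = 3.5297%.
Subordinated notes: weight = 127/657.5 = 0.1932; after-tax cost = 8.98% × (1 − 24.9%) = 6.7440%.
Term loan: weight = 181/657.5 = 0.2753; after-tax cost = 5.8% × (1 − 24.9%) = 4.3558%.
WACC = 0.4259 × 14.9300% + 0.1057 × 3.5297% + 0.1932 × 6.7440% + 0.2753 × 4.3558% = 9.2329%.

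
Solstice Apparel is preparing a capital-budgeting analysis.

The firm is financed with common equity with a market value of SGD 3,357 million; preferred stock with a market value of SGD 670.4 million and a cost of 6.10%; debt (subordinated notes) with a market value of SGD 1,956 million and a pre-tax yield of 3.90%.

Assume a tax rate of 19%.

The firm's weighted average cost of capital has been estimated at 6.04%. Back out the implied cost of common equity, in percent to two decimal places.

Total capital V = 3357 + 670.4 + 1956 = 5983.4.
Equity weight = 3357/5983.4 = 0.5611.
Preferred weight = 670.4/5983.4 = 0.1120.
Subordinated notes weight = 1956/5983.4 = 0.3269.
Debt contribution = 0.3269 × 3.9% × (1 − 19%) = 1.0327%.
Preferred contribution = 0.1120 × 6.1% = 0.6835%.
Required equity contribution = 6.04% − 1.7162% = 4.3238%.
Re = 4.3238% / 0.5611 = 7.7067%.

7.71%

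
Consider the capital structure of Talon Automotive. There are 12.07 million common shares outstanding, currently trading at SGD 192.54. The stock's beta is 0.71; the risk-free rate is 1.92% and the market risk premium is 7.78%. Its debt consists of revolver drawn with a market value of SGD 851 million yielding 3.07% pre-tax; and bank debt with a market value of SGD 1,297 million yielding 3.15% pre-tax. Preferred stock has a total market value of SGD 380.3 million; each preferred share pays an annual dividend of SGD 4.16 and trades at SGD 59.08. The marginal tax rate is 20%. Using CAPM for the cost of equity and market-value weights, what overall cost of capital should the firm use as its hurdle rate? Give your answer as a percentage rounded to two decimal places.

5.22%

Cost of equity via CAPM: Re = 1.92% + 0.71 × 7.78% = 7.4438%.
Cost of preferred: Rp = 4.16 / 59.08 = 7.0413%.
Market value of equity E = 192.54 × 12.07m = 2323.9578m.
Total capital V = 2323.9578 + 380.3 + 851 + 1297 = 4852.2578.
Equity: weight = 2323.9578/4852.2578 = 0.4789; cost = 7.4438%.
Preferred: weight = 380.3/4852.2578 = 0.0784; cost = 7.0413%.
Revolver drawn: weight = 851/4852.2578 = 0.1754; after-tax cost = 3.07% × (1 − 20%) = 2.4560%.
Bank debt: weight = 1297/4852.2578 = 0.2673; after-tax cost = 3.15% × (1 − 20%) = 2.5200%.
WACC = 0.4789 × 7.4438% + 0.0784 × 7.0413% + 0.1754 × 2.4560% + 0.2673 × 2.5200% = 5.2214%.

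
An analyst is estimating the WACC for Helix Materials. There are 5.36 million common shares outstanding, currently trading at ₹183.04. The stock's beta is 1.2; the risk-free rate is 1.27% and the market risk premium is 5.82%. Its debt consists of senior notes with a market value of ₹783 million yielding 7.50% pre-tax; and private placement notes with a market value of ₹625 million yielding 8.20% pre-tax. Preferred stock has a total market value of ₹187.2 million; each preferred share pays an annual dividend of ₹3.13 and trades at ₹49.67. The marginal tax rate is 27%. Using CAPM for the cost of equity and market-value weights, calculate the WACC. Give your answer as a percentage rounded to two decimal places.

Cost of equity via CAPM: Re = 1.27% + 1.2 × 5.82% = 8.2540%.
Cost of preferred: Rp = 3.13 / 49.67 = 6.3016%.
Market value of equity E = 183.04 × 5.36m = 981.0944m.
Total capital V = 981.0944 + 187.2 + 783 + 625 = 2576.2944.
Equity: weight = 981.0944/2576.2944 = 0.3808; cost = 8.254%.
Preferred: weight = 187.2/2576.2944 = 0.0727; cost = 6.3016%.
Senior notes: weight = 783/2576.2944 = 0.3039; after-tax cost = 7.5% × (1 − 27%) = 5.4750%.
Private placement notes: weight = 625/2576.2944 = 0.2426; after-tax cost = 8.2% × (1 − 27%) = 5.9860%.
WACC = 0.3808 × 8.2540% + 0.0727 × 6.3016% + 0.3039 × 5.4750% + 0.2426 × 5.9860% = 6.7173%.

6.72%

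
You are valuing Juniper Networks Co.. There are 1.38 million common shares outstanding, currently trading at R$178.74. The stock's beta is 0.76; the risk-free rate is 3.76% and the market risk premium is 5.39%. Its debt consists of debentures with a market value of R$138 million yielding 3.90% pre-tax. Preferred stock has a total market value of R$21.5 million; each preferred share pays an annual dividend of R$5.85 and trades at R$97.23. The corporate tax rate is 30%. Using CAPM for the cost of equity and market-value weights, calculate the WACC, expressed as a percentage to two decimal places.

Cost of equity via CAPM: Re = 3.76% + 0.76 × 5.39% = 7.8564%.
Cost of preferred: Rp = 5.85 / 97.23 = 6.0167%.
Market value of equity E = 178.74 × 1.38m = 246.6612m.
Total capital V = 246.6612 + 21.5 + 138 = 406.1612.
Equity: weight = 246.6612/406.1612 = 0.6073; cost = 7.8564%.
Preferred: weight = 21.5/406.1612 = 0.0529; cost = 6.0167%.
Debentures: weight = 138/406.1612 = 0.3398; after-tax cost = 3.9% × (1 − 30%) = 2.7300%.
WACC = 0.6073 × 7.8564% + 0.0529 × 6.0167% + 0.3398 × 2.7300% = 6.0172%.

6.02%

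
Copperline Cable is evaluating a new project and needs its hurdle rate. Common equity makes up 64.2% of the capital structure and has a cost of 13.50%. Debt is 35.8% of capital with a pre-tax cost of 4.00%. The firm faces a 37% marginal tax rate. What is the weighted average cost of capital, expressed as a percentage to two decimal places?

After-tax cost of debt = 4% × (1 − 37%) = 2.5200%.
WACC = 0.642 × 13.5000% + 0.358 × 2.5200% = 9.5692%.

9.57%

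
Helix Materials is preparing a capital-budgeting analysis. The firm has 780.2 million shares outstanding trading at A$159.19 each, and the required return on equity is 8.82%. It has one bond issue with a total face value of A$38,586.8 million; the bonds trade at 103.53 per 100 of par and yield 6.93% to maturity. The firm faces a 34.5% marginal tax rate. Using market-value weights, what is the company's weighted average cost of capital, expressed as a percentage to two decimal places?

Market value of equity E = 159.19 × 780.2m = 124200.038m. Market value of debt D = 38586.8m × 103.53/100 = 39948.91404m.
Total capital V = 124200.038 + 39948.91404 = 164148.95204.
Equity: weight = 124200.038/164148.95204 = 0.7566; cost = 8.82%.
Bonds outstanding: weight = 39948.91404/164148.95204 = 0.2434; after-tax cost = 6.93% × (1 − 34.5%) = 4.5392%.
WACC = 0.7566 × 8.8200% + 0.2434 × 4.5392% = 7.7782%.

7.78%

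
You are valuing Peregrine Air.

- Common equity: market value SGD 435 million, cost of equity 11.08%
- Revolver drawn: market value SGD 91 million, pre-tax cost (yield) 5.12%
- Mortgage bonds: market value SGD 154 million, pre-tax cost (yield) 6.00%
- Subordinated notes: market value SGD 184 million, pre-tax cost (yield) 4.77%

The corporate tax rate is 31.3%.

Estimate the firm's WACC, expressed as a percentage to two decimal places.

Total capital V = 435 + 91 + 154 + 184 = 864.
Equity: weight = 435/864 = 0.5035; cost = 11.08%.
Revolver drawn: weight = 91/864 = 0.1053; after-tax cost = 5.12% × (1 − 31.3%) = 3.5174%.
Mortgage bonds: weight = 154/864 = 0.1782; after-tax cost = 6% × (1 − 31.3%) = 4.1220%.
Subordinated notes: weight = 184/864 = 0.2130; after-tax cost = 4.77% × (1 − 31.3%) = 3.2770%.
WACC = 0.5035 × 11.0800% + 0.1053 × 3.5174% + 0.1782 × 4.1220% + 0.2130 × 3.2770% = 7.3815%.

7.38%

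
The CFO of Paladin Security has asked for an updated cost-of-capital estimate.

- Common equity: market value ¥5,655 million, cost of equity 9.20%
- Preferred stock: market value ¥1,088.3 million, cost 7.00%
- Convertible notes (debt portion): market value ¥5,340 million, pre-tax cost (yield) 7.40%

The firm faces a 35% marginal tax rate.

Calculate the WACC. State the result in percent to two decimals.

7.06%

Total capital V = 5655 + 1088.3 + 5340 = 12083.3.
Equity: weight = 5655/12083.3 = 0.4680; cost = 9.2%.
Preferred: weight = 1088.3/12083.3 = 0.0901; cost = 7%.
Convertible notes (debt portion): weight = 5340/12083.3 = 0.4419; after-tax cost = 7.4% × (1 − 35%) = 4.8100%.
WACC = 0.4680 × 9.2000% + 0.0901 × 7.0000% + 0.4419 × 4.8100% = 7.0618%.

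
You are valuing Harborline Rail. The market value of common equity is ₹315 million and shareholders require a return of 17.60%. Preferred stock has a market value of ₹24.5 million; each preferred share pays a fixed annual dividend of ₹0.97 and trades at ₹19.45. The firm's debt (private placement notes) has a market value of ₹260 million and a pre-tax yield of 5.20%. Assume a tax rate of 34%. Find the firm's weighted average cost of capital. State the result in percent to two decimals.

10.94%

Cost of preferred: Rp = 0.97 / 19.45 = 4.9871%.
Total capital V = 315 + 24.5 + 260 = 599.5.
Equity: weight = 315/599.5 = 0.5254; cost = 17.6%.
Preferred: weight = 24.5/599.5 = 0.0409; cost = 4.9871%.
Private placement notes: weight = 260/599.5 = 0.4337; after-tax cost = 5.2% × (1 − 34%) = 3.4320%.
WACC = 0.5254 × 17.6000% + 0.0409 × 4.9871% + 0.4337 × 3.4320% = 10.9400%.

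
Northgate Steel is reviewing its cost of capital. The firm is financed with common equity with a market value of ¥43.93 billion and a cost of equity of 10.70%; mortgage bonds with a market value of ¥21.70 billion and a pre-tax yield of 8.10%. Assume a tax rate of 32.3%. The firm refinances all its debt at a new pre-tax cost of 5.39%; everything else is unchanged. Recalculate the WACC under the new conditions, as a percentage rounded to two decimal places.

8.37%

After the change:
Total capital V = 43.93 + 21.7 = 65.63.
Equity: weight = 43.93/65.63 = 0.6694; cost = 10.7%.
Mortgage bonds: weight = 21.7/65.63 = 0.3306; after-tax cost = 5.39% × (1 − 32.3%) = 3.6490%.
WACC = 0.6694 × 10.7000% + 0.3306 × 3.6490% = 8.3687%.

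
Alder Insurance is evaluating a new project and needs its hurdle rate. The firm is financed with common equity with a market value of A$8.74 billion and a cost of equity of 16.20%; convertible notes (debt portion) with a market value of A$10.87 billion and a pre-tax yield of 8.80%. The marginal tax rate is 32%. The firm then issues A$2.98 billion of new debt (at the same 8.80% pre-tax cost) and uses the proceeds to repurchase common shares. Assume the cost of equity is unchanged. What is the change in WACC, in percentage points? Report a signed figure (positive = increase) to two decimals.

Current WACC:
Total capital V = 8.74 + 10.87 = 19.61.
Equity: weight = 8.74/19.61 = 0.4457; cost = 16.2%.
Convertible notes (debt portion): weight = 10.87/19.61 = 0.5543; after-tax cost = 8.8% × (1 − 32%) = 5.9840%.
WACC = 0.4457 × 16.2000% + 0.5543 × 5.9840% = 10.5372%.
After the change:
Total capital V = 5.76 + 13.85 = 19.61.
Equity: weight = 5.76/19.61 = 0.2937; cost = 16.2%.
Convertible notes (debt portion): weight = 13.85/19.61 = 0.7063; after-tax cost = 8.8% × (1 − 32%) = 5.9840%.
WACC = 0.2937 × 16.2000% + 0.7063 × 5.9840% = 8.9847%.
Change in WACC = 8.9847% − 10.5372% = -1.5525 pp.

-1.55 pp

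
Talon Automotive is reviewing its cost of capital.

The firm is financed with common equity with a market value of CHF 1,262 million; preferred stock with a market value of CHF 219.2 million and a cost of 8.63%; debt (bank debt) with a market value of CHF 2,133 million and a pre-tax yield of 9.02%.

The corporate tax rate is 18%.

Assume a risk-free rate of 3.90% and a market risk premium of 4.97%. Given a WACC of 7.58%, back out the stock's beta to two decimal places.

0.77

Total capital V = 1262 + 219.2 + 2133 = 3614.2.
Equity weight = 1262/3614.2 = 0.3492.
Preferred weight = 219.2/3614.2 = 0.0606.
Bank debt weight = 2133/3614.2 = 0.5902.
Debt contribution = 0.5902 × 9.02% × (1 − 18%) = 4.3651%.
Preferred contribution = 0.0606 × 8.63% = 0.5234%.
Required equity contribution = 7.58% − 4.8886% = 2.6914%  ⇒  Re = 7.7079%.
CAPM: 7.7079% = 3.9% + β × 4.97%  ⇒  β = 0.7662.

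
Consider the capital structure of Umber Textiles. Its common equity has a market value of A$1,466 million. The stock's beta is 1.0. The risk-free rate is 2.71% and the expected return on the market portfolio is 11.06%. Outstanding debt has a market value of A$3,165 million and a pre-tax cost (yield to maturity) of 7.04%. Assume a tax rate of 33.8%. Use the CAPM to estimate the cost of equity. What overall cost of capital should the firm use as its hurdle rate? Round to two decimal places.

Market risk premium = 11.06% − 2.71% = 8.35%.
Cost of equity via CAPM: Re = 2.71% + 1.0 × 8.35% = 11.0600%.
Total capital V = 1466 + 3165 = 4631.
Equity: weight = 1466/4631 = 0.3166; cost = 11.06%.
Debt: weight = 3165/4631 = 0.6834; after-tax cost = 7.04% × (1 − 33.8%) = 4.6605%.
WACC = 0.3166 × 11.0600% + 0.6834 × 4.6605% = 6.6863%.

6.69%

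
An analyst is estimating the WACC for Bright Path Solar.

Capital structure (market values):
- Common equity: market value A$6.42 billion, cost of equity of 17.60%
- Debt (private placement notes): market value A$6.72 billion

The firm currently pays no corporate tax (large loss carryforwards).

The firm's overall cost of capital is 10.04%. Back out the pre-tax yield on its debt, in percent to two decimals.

Total capital V = 6.42 + 6.72 = 13.14.
Equity weight = 6.42/13.14 = 0.4886.
Private placement notes weight = 6.72/13.14 = 0.5114.
Equity contribution = 0.4886 × 17.6% = 8.5991%.
Remaining for debt = 10.04% − 8.5991% = 1.4409%.
Rd × (1 − 0%) × 0.5114 = 1.4409%  ⇒  Rd = 2.8175%.

2.82%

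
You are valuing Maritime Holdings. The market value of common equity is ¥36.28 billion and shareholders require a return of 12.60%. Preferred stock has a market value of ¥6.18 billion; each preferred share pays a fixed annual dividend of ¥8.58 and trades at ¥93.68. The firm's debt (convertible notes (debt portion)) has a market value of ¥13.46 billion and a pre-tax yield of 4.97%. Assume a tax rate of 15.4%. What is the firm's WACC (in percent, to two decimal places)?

Cost of preferred: Rp = 8.58 / 93.68 = 9.1588%.
Total capital V = 36.28 + 6.18 + 13.46 = 55.92.
Equity: weight = 36.28/55.92 = 0.6488; cost = 12.6%.
Preferred: weight = 6.18/55.92 = 0.1105; cost = 9.1588%.
Convertible notes (debt portion): weight = 13.46/55.92 = 0.2407; after-tax cost = 4.97% × (1 − 15.4%) = 4.2046%.
WACC = 0.6488 × 12.6000% + 0.1105 × 9.1588% + 0.2407 × 4.2046% = 10.1989%.

10.20%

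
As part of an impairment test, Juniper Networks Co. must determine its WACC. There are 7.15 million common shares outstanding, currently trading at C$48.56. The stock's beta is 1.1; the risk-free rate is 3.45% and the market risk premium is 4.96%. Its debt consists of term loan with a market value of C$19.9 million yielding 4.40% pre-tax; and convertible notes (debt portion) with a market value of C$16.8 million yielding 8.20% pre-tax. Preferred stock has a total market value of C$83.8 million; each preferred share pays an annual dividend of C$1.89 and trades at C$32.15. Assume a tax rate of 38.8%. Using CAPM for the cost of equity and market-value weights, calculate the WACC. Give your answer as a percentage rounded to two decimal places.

Cost of equity via CAPM: Re = 3.45% + 1.1 × 4.96% = 8.9060%.
Cost of preferred: Rp = 1.89 / 32.15 = 5.8787%.
Market value of equity E = 48.56 × 7.15m = 347.204m.
Total capital V = 347.204 + 83.8 + 19.9 + 16.8 = 467.704.
Equity: weight = 347.204/467.704 = 0.7424; cost = 8.906%.
Preferred: weight = 83.8/467.704 = 0.1792; cost = 5.8787%.
Term loan: weight = 19.9/467.704 = 0.0425; after-tax cost = 4.4% × (1 − 38.8%) = 2.6928%.
Convertible notes (debt portion): weight = 16.8/467.704 = 0.0359; after-tax cost = 8.2% × (1 − 38.8%) = 5.0184%.
WACC = 0.7424 × 8.9060% + 0.1792 × 5.8787% + 0.0425 × 2.6928% + 0.0359 × 5.0184% = 7.9596%.

7.96%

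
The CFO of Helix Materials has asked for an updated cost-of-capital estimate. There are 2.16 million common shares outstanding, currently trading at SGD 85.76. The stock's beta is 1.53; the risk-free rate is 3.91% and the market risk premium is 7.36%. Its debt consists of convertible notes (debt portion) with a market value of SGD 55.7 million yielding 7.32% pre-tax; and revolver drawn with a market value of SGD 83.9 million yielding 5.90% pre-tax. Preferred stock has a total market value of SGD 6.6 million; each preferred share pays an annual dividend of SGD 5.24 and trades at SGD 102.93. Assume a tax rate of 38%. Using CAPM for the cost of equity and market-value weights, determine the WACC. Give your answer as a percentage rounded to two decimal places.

Cost of equity via CAPM: Re = 3.91% + 1.53 × 7.36% = 15.1708%.
Cost of preferred: Rp = 5.24 / 102.93 = 5.0908%.
Market value of equity E = 85.76 × 2.16m = 185.2416m.
Total capital V = 185.2416 + 6.6 + 55.7 + 83.9 = 331.4416.
Equity: weight = 185.2416/331.4416 = 0.5589; cost = 15.1708%.
Preferred: weight = 6.6/331.4416 = 0.0199; cost = 5.0908%.
Convertible notes (debt portion): weight = 55.7/331.4416 = 0.1681; after-tax cost = 7.32% × (1 − 38%) = 4.5384%.
Revolver drawn: weight = 83.9/331.4416 = 0.2531; after-tax cost = 5.9% × (1 − 38%) = 3.6580%.
WACC = 0.5589 × 15.1708% + 0.0199 × 5.0908% + 0.1681 × 4.5384% + 0.2531 × 3.6580% = 10.2690%.

10.27%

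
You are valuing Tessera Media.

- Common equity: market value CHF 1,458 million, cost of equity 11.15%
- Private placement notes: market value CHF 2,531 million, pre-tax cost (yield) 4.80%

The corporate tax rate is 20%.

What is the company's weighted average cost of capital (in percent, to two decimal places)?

Total capital V = 1458 + 2531 = 3989.
Equity: weight = 1458/3989 = 0.3655; cost = 11.15%.
Private placement notes: weight = 2531/3989 = 0.6345; after-tax cost = 4.8% × (1 − 20%) = 3.8400%.
WACC = 0.3655 × 11.1500% + 0.6345 × 3.8400% = 6.5118%.

6.51%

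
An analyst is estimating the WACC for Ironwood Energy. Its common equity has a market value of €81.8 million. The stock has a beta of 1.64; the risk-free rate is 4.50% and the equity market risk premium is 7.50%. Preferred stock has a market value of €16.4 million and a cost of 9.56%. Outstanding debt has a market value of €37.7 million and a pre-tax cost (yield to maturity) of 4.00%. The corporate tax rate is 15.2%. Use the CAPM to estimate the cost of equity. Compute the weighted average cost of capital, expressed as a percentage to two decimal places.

12.21%

Cost of equity via CAPM: Re = 4.5% + 1.64 × 7.5% = 16.8000%.
Total capital V = 81.8 + 16.4 + 37.7 = 135.9.
Equity: weight = 81.8/135.9 = 0.6019; cost = 16.8%.
Preferred: weight = 16.4/135.9 = 0.1207; cost = 9.56%.
Debt: weight = 37.7/135.9 = 0.2774; after-tax cost = 4% × (1 − 15.2%) = 3.3920%.
WACC = 0.6019 × 16.8000% + 0.1207 × 9.5600% + 0.2774 × 3.3920% = 12.2068%.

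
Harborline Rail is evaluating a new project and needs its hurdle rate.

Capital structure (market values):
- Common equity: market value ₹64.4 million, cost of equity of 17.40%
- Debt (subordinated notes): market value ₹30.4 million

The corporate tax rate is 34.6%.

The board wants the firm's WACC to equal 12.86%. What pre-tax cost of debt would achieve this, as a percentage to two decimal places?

4.96%

Total capital V = 64.4 + 30.4 = 94.8.
Equity weight = 64.4/94.8 = 0.6793.
Subordinated notes weight = 30.4/94.8 = 0.3207.
Equity contribution = 0.6793 × 17.4% = 11.8203%.
Remaining for debt = 12.86% − 11.8203% = 1.0397%.
Rd × (1 − 34.6%) × 0.3207 = 1.0397%  ⇒  Rd = 4.9577%.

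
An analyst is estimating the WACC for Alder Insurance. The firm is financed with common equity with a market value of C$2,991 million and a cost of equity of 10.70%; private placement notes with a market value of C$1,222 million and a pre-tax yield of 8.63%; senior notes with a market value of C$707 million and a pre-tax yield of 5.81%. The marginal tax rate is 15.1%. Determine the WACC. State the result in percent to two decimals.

Total capital V = 2991 + 1222 + 707 = 4920.
Equity: weight = 2991/4920 = 0.6079; cost = 10.7%.
Private placement notes: weight = 1222/4920 = 0.2484; after-tax cost = 8.63% × (1 − 15.1%) = 7.3269%.
Senior notes: weight = 707/4920 = 0.1437; after-tax cost = 5.81% × (1 − 15.1%) = 4.9327%.
WACC = 0.6079 × 10.7000% + 0.2484 × 7.3269% + 0.1437 × 4.9327% = 9.0334%.

9.03%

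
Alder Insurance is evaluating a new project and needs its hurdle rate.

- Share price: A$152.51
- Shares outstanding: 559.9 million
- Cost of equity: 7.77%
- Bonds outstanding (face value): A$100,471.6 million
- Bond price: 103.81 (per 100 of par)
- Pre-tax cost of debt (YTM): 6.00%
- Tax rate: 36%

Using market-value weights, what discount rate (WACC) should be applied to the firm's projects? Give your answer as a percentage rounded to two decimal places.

Market value of equity E = 152.51 × 559.9m = 85390.349m. Market value of debt D = 100471.6m × 103.81/100 = 104299.56796m.
Total capital V = 85390.349 + 104299.56796 = 189689.91696.
Equity: weight = 85390.349/189689.91696 = 0.4502; cost = 7.77%.
Bonds outstanding: weight = 104299.56796/189689.91696 = 0.5498; after-tax cost = 6% × (1 − 36%) = 3.8400%.
WACC = 0.4502 × 7.7700% + 0.5498 × 3.8400% = 5.6091%.

5.61%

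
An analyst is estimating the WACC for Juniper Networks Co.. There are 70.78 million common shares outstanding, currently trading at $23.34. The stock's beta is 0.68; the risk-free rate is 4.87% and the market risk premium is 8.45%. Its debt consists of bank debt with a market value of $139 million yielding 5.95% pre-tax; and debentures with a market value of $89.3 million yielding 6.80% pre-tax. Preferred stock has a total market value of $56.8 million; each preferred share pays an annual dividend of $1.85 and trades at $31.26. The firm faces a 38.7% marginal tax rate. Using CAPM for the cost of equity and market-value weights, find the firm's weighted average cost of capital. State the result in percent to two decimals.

Cost of equity via CAPM: Re = 4.87% + 0.68 × 8.45% = 10.6160%.
Cost of preferred: Rp = 1.85 / 31.26 = 5.9181%.
Market value of equity E = 23.34 × 70.78m = 1652.0052m.
Total capital V = 1652.0052 + 56.8 + 139 + 89.3 = 1937.1052.
Equity: weight = 1652.0052/1937.1052 = 0.8528; cost = 10.616%.
Preferred: weight = 56.8/1937.1052 = 0.0293; cost = 5.9181%.
Bank debt: weight = 139/1937.1052 = 0.0718; after-tax cost = 5.95% × (1 − 38.7%) = 3.6473%.
Debentures: weight = 89.3/1937.1052 = 0.0461; after-tax cost = 6.8% × (1 − 38.7%) = 4.1684%.
WACC = 0.8528 × 10.6160% + 0.0293 × 5.9181% + 0.0718 × 3.6473% + 0.0461 × 4.1684% = 9.6810%.

9.68%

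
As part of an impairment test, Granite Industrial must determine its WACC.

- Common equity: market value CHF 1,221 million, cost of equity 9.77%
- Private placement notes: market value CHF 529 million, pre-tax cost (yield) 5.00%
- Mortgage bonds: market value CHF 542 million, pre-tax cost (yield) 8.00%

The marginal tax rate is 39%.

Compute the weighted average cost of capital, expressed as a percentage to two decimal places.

Total capital V = 1221 + 529 + 542 = 2292.
Equity: weight = 1221/2292 = 0.5327; cost = 9.77%.
Private placement notes: weight = 529/2292 = 0.2308; after-tax cost = 5% × (1 − 39%) = 3.0500%.
Mortgage bonds: weight = 542/2292 = 0.2365; after-tax cost = 8% × (1 − 39%) = 4.8800%.
WACC = 0.5327 × 9.7700% + 0.2308 × 3.0500% + 0.2365 × 4.8800% = 7.0626%.

7.06%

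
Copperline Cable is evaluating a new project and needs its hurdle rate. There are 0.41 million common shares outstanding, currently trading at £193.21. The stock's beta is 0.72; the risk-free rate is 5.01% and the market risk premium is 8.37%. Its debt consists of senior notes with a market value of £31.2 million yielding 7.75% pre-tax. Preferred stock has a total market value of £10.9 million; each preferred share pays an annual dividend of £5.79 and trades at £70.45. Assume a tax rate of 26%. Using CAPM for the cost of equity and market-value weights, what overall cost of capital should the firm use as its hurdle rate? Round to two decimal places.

Cost of equity via CAPM: Re = 5.01% + 0.72 × 8.37% = 11.0364%.
Cost of preferred: Rp = 5.79 / 70.45 = 8.2186%.
Market value of equity E = 193.21 × 0.41m = 79.2161m.
Total capital V = 79.2161 + 10.9 + 31.2 = 121.3161.
Equity: weight = 79.2161/121.3161 = 0.6530; cost = 11.0364%.
Preferred: weight = 10.9/121.3161 = 0.0898; cost = 8.2186%.
Senior notes: weight = 31.2/121.3161 = 0.2572; after-tax cost = 7.75% × (1 − 26%) = 5.7350%.
WACC = 0.6530 × 11.0364% + 0.0898 × 8.2186% + 0.2572 × 5.7350% = 9.4198%.

9.42%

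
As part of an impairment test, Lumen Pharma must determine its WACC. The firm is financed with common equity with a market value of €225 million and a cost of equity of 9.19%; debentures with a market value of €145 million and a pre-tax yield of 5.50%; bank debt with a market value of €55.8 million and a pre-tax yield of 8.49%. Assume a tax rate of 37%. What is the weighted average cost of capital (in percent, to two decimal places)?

Total capital V = 225 + 145 + 55.8 = 425.8.
Equity: weight = 225/425.8 = 0.5284; cost = 9.19%.
Debentures: weight = 145/425.8 = 0.3405; after-tax cost = 5.5% × (1 − 37%) = 3.4650%.
Bank debt: weight = 55.8/425.8 = 0.1310; after-tax cost = 8.49% × (1 − 37%) = 5.3487%.
WACC = 0.5284 × 9.1900% + 0.3405 × 3.4650% + 0.1310 × 5.3487% = 6.7370%.

6.74%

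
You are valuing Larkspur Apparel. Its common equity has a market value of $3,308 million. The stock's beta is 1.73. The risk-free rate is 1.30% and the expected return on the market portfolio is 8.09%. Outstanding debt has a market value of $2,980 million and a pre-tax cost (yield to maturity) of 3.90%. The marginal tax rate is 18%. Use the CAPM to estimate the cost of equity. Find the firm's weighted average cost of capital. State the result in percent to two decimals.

Market risk premium = 8.09% − 1.3% = 6.79%.
Cost of equity via CAPM: Re = 1.3% + 1.73 × 6.79% = 13.0467%.
Total capital V = 3308 + 2980 = 6288.
Equity: weight = 3308/6288 = 0.5261; cost = 13.0467%.
Debt: weight = 2980/6288 = 0.4739; after-tax cost = 3.9% × (1 − 18%) = 3.1980%.
WACC = 0.5261 × 13.0467% + 0.4739 × 3.1980% = 8.3792%.

8.38%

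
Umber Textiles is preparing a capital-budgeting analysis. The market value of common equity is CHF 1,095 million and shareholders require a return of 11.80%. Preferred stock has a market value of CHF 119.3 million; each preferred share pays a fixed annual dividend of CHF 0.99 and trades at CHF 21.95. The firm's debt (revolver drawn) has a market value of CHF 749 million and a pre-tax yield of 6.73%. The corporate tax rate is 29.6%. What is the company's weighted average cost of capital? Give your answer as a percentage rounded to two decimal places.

Cost of preferred: Rp = 0.99 / 21.95 = 4.5103%.
Total capital V = 1095 + 119.3 + 749 = 1963.3.
Equity: weight = 1095/1963.3 = 0.5577; cost = 11.8%.
Preferred: weight = 119.3/1963.3 = 0.0608; cost = 4.5103%.
Revolver drawn: weight = 749/1963.3 = 0.3815; after-tax cost = 6.73% × (1 − 29.6%) = 4.7379%.
WACC = 0.5577 × 11.8000% + 0.0608 × 4.5103% + 0.3815 × 4.7379% = 8.6629%.

8.66%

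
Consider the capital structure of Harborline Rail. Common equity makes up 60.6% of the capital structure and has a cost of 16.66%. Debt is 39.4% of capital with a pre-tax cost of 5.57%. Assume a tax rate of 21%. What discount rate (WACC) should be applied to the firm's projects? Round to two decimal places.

11.83%

After-tax cost of debt = 5.57% × (1 − 21%) = 4.4003%.
WACC = 0.606 × 16.6600% + 0.394 × 4.4003% = 11.8297%.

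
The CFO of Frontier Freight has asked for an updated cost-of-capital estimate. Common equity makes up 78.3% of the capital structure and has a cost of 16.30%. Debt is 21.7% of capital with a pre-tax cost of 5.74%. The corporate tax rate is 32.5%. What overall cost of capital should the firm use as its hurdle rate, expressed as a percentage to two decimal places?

After-tax cost of debt = 5.74% × (1 − 32.5%) = 3.8745%.
WACC = 0.783 × 16.3000% + 0.217 × 3.8745% = 13.6037%.

13.60%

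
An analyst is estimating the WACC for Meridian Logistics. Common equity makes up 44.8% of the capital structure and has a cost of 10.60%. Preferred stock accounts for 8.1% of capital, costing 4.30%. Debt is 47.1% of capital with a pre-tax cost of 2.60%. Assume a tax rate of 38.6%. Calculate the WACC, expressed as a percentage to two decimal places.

After-tax cost of debt = 2.6% × (1 − 38.6%) = 1.5964%.
WACC = 0.448 × 10.6000% + 0.081 × 4.3000% + 0.471 × 1.5964% = 5.8490%.

5.85%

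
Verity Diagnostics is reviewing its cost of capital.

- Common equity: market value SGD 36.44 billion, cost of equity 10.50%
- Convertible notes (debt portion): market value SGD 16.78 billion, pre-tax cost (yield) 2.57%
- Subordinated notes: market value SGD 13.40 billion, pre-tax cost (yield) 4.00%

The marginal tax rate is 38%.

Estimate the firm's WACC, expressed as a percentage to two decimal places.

Total capital V = 36.44 + 16.78 + 13.4 = 66.62.
Equity: weight = 36.44/66.62 = 0.5470; cost = 10.5%.
Convertible notes (debt portion): weight = 16.78/66.62 = 0.2519; after-tax cost = 2.57% × (1 − 38%) = 1.5934%.
Subordinated notes: weight = 13.4/66.62 = 0.2011; after-tax cost = 4% × (1 − 38%) = 2.4800%.
WACC = 0.5470 × 10.5000% + 0.2519 × 1.5934% + 0.2011 × 2.4800% = 6.6435%.

6.64%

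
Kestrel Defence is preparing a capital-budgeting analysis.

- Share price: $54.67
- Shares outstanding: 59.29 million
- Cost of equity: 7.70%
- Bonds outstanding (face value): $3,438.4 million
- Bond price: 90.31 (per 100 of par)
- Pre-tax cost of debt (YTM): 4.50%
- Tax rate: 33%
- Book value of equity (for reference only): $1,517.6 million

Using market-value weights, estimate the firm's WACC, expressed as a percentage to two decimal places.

5.41%

Market value of equity E = 54.67 × 59.29m = 3241.3843m. Market value of debt D = 3438.4m × 90.31/100 = 3105.21904m.
Total capital V = 3241.3843 + 3105.21904 = 6346.60334.
Equity: weight = 3241.3843/6346.60334 = 0.5107; cost = 7.7%.
Bonds outstanding: weight = 3105.21904/6346.60334 = 0.4893; after-tax cost = 4.5% × (1 − 33%) = 3.0150%.
WACC = 0.5107 × 7.7000% + 0.4893 × 3.0150% = 5.4078%.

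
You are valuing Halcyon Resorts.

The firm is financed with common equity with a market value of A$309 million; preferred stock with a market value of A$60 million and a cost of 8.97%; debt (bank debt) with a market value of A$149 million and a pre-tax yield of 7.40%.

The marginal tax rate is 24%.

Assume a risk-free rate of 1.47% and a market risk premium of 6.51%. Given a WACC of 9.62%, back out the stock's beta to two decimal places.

1.57

Total capital V = 309 + 60 + 149 = 518.
Equity weight = 309/518 = 0.5965.
Preferred weight = 60/518 = 0.1158.
Bank debt weight = 149/518 = 0.2876.
Debt contribution = 0.2876 × 7.4% × (1 − 24%) = 1.6177%.
Preferred contribution = 0.1158 × 8.97% = 1.0390%.
Required equity contribution = 9.62% − 2.6567% = 6.9633%  ⇒  Re = 11.6731%.
CAPM: 11.6731% = 1.47% + β × 6.51%  ⇒  β = 1.5673.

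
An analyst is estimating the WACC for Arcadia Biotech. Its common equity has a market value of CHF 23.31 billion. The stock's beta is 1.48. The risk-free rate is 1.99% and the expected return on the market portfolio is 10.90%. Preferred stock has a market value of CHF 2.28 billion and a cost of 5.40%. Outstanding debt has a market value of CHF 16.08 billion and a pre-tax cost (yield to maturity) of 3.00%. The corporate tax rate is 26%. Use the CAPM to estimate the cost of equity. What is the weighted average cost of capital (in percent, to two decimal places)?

9.64%

Market risk premium = 10.9% − 1.99% = 8.91%.
Cost of equity via CAPM: Re = 1.99% + 1.48 × 8.91% = 15.1768%.
Total capital V = 23.31 + 2.28 + 16.08 = 41.67.
Equity: weight = 23.31/41.67 = 0.5594; cost = 15.1768%.
Preferred: weight = 2.28/41.67 = 0.0547; cost = 5.4%.
Debt: weight = 16.08/41.67 = 0.3859; after-tax cost = 3% × (1 − 26%) = 2.2200%.
WACC = 0.5594 × 15.1768% + 0.0547 × 5.4000% + 0.3859 × 2.2200% = 9.6420%.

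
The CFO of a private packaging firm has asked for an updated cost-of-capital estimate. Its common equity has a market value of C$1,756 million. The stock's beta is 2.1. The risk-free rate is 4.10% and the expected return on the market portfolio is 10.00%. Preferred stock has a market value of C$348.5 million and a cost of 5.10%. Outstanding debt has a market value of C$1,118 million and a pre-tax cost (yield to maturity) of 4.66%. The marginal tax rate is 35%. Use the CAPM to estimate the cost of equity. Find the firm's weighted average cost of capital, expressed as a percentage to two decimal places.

10.59%

Market risk premium = 10.0% − 4.1% = 5.9%.
Cost of equity via CAPM: Re = 4.1% + 2.1 × 5.9% = 16.4900%.
Total capital V = 1756 + 348.5 + 1118 = 3222.5.
Equity: weight = 1756/3222.5 = 0.5449; cost = 16.49%.
Preferred: weight = 348.5/3222.5 = 0.1081; cost = 5.1%.
Debt: weight = 1118/3222.5 = 0.3469; after-tax cost = 4.66% × (1 − 35%) = 3.0290%.
WACC = 0.5449 × 16.4900% + 0.1081 × 5.1000% + 0.3469 × 3.0290% = 10.5881%.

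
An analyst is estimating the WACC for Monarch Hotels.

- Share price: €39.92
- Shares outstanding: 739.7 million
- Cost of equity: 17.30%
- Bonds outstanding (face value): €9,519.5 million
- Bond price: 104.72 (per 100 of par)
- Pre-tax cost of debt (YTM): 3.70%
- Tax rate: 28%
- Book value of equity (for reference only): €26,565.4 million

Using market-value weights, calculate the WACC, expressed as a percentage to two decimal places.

Market value of equity E = 39.92 × 739.7m = 29528.824m. Market value of debt D = 9519.5m × 104.72/100 = 9968.8204m.
Total capital V = 29528.824 + 9968.8204 = 39497.6444.
Equity: weight = 29528.824/39497.6444 = 0.7476; cost = 17.3%.
Bonds outstanding: weight = 9968.8204/39497.6444 = 0.2524; after-tax cost = 3.7% × (1 − 28%) = 2.6640%.
WACC = 0.7476 × 17.3000% + 0.2524 × 2.6640% = 13.6060%.

13.61%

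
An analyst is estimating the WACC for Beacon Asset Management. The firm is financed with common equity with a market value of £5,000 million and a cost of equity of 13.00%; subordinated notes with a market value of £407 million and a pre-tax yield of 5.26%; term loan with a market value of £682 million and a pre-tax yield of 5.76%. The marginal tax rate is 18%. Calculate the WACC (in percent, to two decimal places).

11.49%

Total capital V = 5000 + 407 + 682 = 6089.
Equity: weight = 5000/6089 = 0.8212; cost = 13%.
Subordinated notes: weight = 407/6089 = 0.0668; after-tax cost = 5.26% × (1 − 18%) = 4.3132%.
Term loan: weight = 682/6089 = 0.1120; after-tax cost = 5.76% × (1 − 18%) = 4.7232%.
WACC = 0.8212 × 13.0000% + 0.0668 × 4.3132% + 0.1120 × 4.7232% = 11.4923%.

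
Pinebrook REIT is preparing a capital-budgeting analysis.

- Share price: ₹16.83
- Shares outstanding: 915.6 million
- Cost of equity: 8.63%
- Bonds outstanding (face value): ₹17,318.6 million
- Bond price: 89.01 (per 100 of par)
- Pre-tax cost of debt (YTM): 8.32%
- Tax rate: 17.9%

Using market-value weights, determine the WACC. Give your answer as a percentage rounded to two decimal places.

Market value of equity E = 16.83 × 915.6m = 15409.548m. Market value of debt D = 17318.6m × 89.01/100 = 15415.28586m.
Total capital V = 15409.548 + 15415.28586 = 30824.83386.
Equity: weight = 15409.548/30824.83386 = 0.4999; cost = 8.63%.
Bonds outstanding: weight = 15415.28586/30824.83386 = 0.5001; after-tax cost = 8.32% × (1 − 17.9%) = 6.8307%.
WACC = 0.4999 × 8.6300% + 0.5001 × 6.8307% = 7.7302%.

7.73%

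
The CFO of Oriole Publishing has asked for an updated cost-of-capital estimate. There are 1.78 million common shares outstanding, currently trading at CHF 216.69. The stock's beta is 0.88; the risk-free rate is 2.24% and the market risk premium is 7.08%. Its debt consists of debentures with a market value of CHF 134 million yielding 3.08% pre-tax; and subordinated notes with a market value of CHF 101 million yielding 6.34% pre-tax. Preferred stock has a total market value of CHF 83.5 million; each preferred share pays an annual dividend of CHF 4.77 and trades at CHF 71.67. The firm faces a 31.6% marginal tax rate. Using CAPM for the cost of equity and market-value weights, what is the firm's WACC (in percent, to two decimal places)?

6.45%

Cost of equity via CAPM: Re = 2.24% + 0.88 × 7.08% = 8.4704%.
Cost of preferred: Rp = 4.77 / 71.67 = 6.6555%.
Market value of equity E = 216.69 × 1.78m = 385.7082m.
Total capital V = 385.7082 + 83.5 + 134 + 101 = 704.2082.
Equity: weight = 385.7082/704.2082 = 0.5477; cost = 8.4704%.
Preferred: weight = 83.5/704.2082 = 0.1186; cost = 6.6555%.
Debentures: weight = 134/704.2082 = 0.1903; after-tax cost = 3.08% × (1 − 31.6%) = 2.1067%.
Subordinated notes: weight = 101/704.2082 = 0.1434; after-tax cost = 6.34% × (1 − 31.6%) = 4.3366%.
WACC = 0.5477 × 8.4704% + 0.1186 × 6.6555% + 0.1903 × 2.1067% + 0.1434 × 4.3366% = 6.4514%.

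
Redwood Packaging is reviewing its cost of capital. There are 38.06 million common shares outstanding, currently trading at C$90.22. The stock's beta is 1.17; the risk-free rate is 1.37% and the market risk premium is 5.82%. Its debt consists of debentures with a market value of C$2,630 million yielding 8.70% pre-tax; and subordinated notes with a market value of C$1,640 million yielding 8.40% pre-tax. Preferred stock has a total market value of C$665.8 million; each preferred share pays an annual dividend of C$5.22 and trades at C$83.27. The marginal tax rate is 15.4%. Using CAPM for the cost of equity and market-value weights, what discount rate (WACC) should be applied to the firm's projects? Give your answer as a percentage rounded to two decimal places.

7.56%

Cost of equity via CAPM: Re = 1.37% + 1.17 × 5.82% = 8.1794%.
Cost of preferred: Rp = 5.22 / 83.27 = 6.2688%.
Market value of equity E = 90.22 × 38.06m = 3433.7732m.
Total capital V = 3433.7732 + 665.8 + 2630 + 1640 = 8369.5732.
Equity: weight = 3433.7732/8369.5732 = 0.4103; cost = 8.1794%.
Preferred: weight = 665.8/8369.5732 = 0.0796; cost = 6.2688%.
Debentures: weight = 2630/8369.5732 = 0.3142; after-tax cost = 8.7% × (1 − 15.4%) = 7.3602%.
Subordinated notes: weight = 1640/8369.5732 = 0.1959; after-tax cost = 8.4% × (1 − 15.4%) = 7.1064%.
WACC = 0.4103 × 8.1794% + 0.0796 × 6.2688% + 0.3142 × 7.3602% + 0.1959 × 7.1064% = 7.5597%.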